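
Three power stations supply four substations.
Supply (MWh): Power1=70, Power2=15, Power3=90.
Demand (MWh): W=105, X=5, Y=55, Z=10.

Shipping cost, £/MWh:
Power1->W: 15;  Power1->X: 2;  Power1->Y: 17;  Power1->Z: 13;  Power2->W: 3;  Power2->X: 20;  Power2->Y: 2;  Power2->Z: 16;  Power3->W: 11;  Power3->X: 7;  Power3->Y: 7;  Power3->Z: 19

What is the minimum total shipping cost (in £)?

An optimal shipping plan:
  Power1→W: 55 × £15 = £825
  Power1→X: 5 × £2 = £10
  Power1→Z: 10 × £13 = £130
  Power2→W: 15 × £3 = £45
  Power3→W: 35 × £11 = £385
  Power3→Y: 55 × £7 = £385
Total = 825 + 10 + 130 + 45 + 385 + 385 = £1780.

1780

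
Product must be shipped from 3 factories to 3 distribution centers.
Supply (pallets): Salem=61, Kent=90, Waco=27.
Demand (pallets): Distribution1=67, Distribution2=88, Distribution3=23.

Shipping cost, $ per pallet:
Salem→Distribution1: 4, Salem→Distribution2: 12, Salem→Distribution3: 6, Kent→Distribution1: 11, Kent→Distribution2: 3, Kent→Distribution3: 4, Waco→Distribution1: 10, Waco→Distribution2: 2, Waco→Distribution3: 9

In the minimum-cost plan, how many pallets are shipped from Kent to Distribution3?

23

Solving gives:
  Salem->Distribution1: 61 pallets
  Kent->Distribution1: 6 pallets
  Kent->Distribution2: 61 pallets
  Kent->Distribution3: 23 pallets
  Waco->Distribution2: 27 pallets
Total cost = $639.
So Kent→Distribution3 carries 23 pallets.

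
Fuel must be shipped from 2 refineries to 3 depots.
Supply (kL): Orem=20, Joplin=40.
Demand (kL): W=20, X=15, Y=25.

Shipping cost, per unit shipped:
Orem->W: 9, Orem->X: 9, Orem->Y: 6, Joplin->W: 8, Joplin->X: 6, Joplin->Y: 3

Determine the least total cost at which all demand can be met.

One minimum-cost allocation:
  Orem–W: 20 × 9 = 180
  Joplin–X: 15 × 6 = 90
  Joplin–Y: 25 × 3 = 75
Total = 180 + 90 + 75 = 345.
(Supply check: Orem ships 20; Joplin ships 40.)

345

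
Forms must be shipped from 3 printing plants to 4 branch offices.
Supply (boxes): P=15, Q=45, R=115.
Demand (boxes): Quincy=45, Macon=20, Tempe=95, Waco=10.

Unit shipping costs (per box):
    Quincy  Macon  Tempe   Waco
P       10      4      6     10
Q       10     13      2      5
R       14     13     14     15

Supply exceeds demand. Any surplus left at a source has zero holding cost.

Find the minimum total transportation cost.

1695

Optimal allocation:
  P->Macon: 15 × 4 = 60
  Q->Tempe: 45 × 2 = 90
  R->Quincy: 45 × 14 = 630
  R->Macon: 5 × 13 = 65
  R->Tempe: 50 × 14 = 700
  R->Waco: 10 × 15 = 150
Total = 60 + 90 + 630 + 65 + 700 + 150 = 1695.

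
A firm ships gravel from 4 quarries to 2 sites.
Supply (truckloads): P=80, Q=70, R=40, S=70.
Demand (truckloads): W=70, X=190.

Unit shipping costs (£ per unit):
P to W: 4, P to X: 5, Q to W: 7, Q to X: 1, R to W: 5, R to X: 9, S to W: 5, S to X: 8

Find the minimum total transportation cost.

One minimum-cost allocation:
  P to X: 80 × £5 = £400
  Q to X: 70 × £1 = £70
  R to W: 40 × £5 = £200
  S to W: 30 × £5 = £150
  S to X: 40 × £8 = £320
Total = 400 + 70 + 200 + 150 + 320 = £1140.

1140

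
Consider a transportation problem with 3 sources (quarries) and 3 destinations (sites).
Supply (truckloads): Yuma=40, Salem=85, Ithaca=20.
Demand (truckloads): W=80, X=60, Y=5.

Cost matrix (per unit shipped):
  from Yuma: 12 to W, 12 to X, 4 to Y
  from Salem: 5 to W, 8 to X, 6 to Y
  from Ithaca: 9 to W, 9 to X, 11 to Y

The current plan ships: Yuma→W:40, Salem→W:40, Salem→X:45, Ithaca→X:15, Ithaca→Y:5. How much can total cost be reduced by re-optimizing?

Current plan cost = 40·12 + 40·5 + 45·8 + 15·9 + 5·11 = 1230.
Optimal plan:
  Yuma to X: 35 × 12 = 420
  Yuma to Y: 5 × 4 = 20
  Salem to W: 80 × 5 = 400
  Salem to X: 5 × 8 = 40
  Ithaca to X: 20 × 9 = 180
Optimal cost = 1060.
Saving = 1230 − 1060 = 170.

170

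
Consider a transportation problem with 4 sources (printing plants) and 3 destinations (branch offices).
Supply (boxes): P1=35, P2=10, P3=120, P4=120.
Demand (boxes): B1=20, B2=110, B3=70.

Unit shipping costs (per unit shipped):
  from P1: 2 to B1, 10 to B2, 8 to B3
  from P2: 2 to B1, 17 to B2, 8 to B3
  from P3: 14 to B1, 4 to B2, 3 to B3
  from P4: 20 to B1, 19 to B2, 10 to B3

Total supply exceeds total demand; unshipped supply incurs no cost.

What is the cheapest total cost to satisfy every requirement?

1060

Optimal allocation:
  P1 to B1: 10 boxes
  P1 to B3: 25 boxes
  P2 to B1: 10 boxes
  P3 to B2: 110 boxes
  P3 to B3: 10 boxes
  P4 to B3: 35 boxes
Total cost = 1060.
(Supply check: P1 ships 35; P2 ships 10; P3 ships 120; P4 ships 35.)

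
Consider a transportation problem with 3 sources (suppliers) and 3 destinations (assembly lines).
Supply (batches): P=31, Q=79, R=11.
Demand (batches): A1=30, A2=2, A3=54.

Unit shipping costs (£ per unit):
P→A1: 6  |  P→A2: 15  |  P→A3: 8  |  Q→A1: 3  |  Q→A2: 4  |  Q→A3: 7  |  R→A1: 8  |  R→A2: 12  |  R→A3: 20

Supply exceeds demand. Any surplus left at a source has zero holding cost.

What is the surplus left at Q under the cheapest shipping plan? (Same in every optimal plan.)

Minimum-cost shipments:
  P–A3: 7 × £8 = £56
  Q–A1: 30 × £3 = £90
  Q–A2: 2 × £4 = £8
  Q–A3: 47 × £7 = £329
Total cost = £483.
Q ships 79 of its 79, leaving 0.

0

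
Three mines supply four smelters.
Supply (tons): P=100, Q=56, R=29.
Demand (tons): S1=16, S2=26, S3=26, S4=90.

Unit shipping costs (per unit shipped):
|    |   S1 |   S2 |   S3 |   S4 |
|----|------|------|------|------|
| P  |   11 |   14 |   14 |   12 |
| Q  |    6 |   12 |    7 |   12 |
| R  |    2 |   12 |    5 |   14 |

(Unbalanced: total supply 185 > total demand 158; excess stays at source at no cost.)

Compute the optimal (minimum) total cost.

1580

A cheapest plan:
  P→S4: 90 × 12 = 1080
  Q→S2: 26 × 12 = 312
  Q→S3: 13 × 7 = 91
  R→S1: 16 × 2 = 32
  R→S3: 13 × 5 = 65
Total = 1080 + 312 + 91 + 32 + 65 = 1580.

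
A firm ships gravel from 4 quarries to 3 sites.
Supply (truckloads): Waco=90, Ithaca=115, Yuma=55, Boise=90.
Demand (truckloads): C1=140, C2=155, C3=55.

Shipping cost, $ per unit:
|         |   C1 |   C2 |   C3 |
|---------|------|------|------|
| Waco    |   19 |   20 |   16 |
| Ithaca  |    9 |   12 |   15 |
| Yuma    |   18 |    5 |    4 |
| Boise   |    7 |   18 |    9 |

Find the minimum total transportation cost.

3715

A cheapest plan:
  Waco to C2: 35 × $20 = $700
  Waco to C3: 55 × $16 = $880
  Ithaca to C1: 50 × $9 = $450
  Ithaca to C2: 65 × $12 = $780
  Yuma to C2: 55 × $5 = $275
  Boise to C1: 90 × $7 = $630
Total = 700 + 880 + 450 + 780 + 275 + 630 = $3715.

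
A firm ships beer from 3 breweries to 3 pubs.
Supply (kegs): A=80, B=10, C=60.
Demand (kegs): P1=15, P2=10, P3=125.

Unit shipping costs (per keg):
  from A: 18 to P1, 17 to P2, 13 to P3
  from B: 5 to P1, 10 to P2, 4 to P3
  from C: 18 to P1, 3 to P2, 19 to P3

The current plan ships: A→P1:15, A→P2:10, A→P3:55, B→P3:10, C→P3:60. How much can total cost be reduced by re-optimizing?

Current plan cost = 15·18 + 10·17 + 55·13 + 10·4 + 60·19 = 2335.
Optimal plan:
  A to P3: 80 kegs
  B to P3: 10 kegs
  C to P1: 15 kegs
  C to P2: 10 kegs
  C to P3: 35 kegs
Optimal cost = 2045.
Saving = 2335 − 2045 = 290.

290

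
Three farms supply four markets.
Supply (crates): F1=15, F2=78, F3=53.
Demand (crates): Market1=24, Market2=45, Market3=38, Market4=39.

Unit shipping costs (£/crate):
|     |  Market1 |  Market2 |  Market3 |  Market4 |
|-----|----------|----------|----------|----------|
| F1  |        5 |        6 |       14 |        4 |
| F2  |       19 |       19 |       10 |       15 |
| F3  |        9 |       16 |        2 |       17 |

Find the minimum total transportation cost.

An optimal shipping plan:
  F1 to Market2: 15 × £6 = £90
  F2 to Market2: 30 × £19 = £570
  F2 to Market3: 9 × £10 = £90
  F2 to Market4: 39 × £15 = £585
  F3 to Market1: 24 × £9 = £216
  F3 to Market3: 29 × £2 = £58
Total = 90 + 570 + 90 + 585 + 216 + 58 = £1609.
(Supply check: F1 ships 15; F2 ships 78; F3 ships 53.)

1609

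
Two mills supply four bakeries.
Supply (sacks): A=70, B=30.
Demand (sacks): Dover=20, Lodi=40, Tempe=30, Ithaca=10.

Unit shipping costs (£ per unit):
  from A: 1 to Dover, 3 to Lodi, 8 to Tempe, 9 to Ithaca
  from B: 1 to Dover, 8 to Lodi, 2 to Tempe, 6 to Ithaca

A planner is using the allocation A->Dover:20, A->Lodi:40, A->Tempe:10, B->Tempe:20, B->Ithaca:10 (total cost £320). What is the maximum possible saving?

30

Current plan cost = 20·1 + 40·3 + 10·8 + 20·2 + 10·6 = £320.
Optimal plan:
  A->Dover: 20 × £1 = £20
  A->Lodi: 40 × £3 = £120
  A->Ithaca: 10 × £9 = £90
  B->Tempe: 30 × £2 = £60
Optimal cost = £290.
Saving = 320 − 290 = £30.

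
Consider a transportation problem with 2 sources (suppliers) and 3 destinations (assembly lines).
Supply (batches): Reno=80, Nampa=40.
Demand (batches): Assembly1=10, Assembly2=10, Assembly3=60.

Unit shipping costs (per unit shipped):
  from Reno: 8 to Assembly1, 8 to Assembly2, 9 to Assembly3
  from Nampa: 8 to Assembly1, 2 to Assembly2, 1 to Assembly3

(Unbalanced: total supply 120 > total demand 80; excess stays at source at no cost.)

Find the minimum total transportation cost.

380

An optimal shipping plan:
  Reno to Assembly1: 10 × 8 = 80
  Reno to Assembly2: 10 × 8 = 80
  Reno to Assembly3: 20 × 9 = 180
  Nampa to Assembly3: 40 × 1 = 40
Total = 80 + 80 + 180 + 40 = 380.
(Supply check: Reno ships 40; Nampa ships 40.)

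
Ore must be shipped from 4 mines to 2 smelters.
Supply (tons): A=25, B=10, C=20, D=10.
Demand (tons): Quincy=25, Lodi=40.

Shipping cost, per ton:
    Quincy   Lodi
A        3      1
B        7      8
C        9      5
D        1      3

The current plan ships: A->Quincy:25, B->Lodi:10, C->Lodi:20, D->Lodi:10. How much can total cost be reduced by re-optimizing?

Current plan cost = 25·3 + 10·8 + 20·5 + 10·3 = 285.
Optimal plan:
  A–Quincy: 5 × 3 = 15
  A–Lodi: 20 × 1 = 20
  B–Quincy: 10 × 7 = 70
  C–Lodi: 20 × 5 = 100
  D–Quincy: 10 × 1 = 10
Optimal cost = 215.
Saving = 285 − 215 = 70.

70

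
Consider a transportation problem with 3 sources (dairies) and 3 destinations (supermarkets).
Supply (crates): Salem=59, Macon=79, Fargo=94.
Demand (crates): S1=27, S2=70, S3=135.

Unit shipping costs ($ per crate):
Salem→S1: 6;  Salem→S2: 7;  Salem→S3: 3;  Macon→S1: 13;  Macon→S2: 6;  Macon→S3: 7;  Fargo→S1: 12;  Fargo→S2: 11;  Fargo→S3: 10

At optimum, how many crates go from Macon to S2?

Optimal shipments:
  Salem to S3: 59 × $3 = $177
  Macon to S2: 70 × $6 = $420
  Macon to S3: 9 × $7 = $63
  Fargo to S1: 27 × $12 = $324
  Fargo to S3: 67 × $10 = $670
Total cost = $1654.
So Macon→S2 carries 70 crates.

70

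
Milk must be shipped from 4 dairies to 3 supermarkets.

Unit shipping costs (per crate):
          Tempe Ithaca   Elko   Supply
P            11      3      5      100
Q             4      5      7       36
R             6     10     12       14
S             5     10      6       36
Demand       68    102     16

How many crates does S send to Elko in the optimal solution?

16

Solving gives:
  P to Ithaca: 100 × 3 = 300
  Q to Tempe: 34 × 4 = 136
  Q to Ithaca: 2 × 5 = 10
  R to Tempe: 14 × 6 = 84
  S to Tempe: 20 × 5 = 100
  S to Elko: 16 × 6 = 96
Total cost = 726.
So S→Elko carries 16 crates.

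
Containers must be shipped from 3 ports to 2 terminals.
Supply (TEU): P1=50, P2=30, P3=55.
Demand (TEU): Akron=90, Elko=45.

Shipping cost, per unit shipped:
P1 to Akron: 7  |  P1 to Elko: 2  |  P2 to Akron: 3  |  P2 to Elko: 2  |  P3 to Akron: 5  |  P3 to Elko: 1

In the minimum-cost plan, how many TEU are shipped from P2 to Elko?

Optimal shipments:
  P1–Akron: 5 × 7 = 35
  P1–Elko: 45 × 2 = 90
  P2–Akron: 30 × 3 = 90
  P3–Akron: 55 × 5 = 275
Total cost = 490.
The route P2→Elko is not used.

0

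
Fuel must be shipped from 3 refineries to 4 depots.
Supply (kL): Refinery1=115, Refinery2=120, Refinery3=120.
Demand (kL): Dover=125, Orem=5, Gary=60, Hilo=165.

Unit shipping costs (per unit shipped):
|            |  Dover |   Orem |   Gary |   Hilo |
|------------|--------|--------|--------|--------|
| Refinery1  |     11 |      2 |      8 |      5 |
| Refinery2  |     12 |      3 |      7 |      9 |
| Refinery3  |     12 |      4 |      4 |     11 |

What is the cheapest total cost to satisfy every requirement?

Optimal allocation:
  Refinery1→Hilo: 115 × 5 = 575
  Refinery2→Dover: 65 × 12 = 780
  Refinery2→Orem: 5 × 3 = 15
  Refinery2→Hilo: 50 × 9 = 450
  Refinery3→Dover: 60 × 12 = 720
  Refinery3→Gary: 60 × 4 = 240
Total = 575 + 780 + 15 + 450 + 720 + 240 = 2780.

2780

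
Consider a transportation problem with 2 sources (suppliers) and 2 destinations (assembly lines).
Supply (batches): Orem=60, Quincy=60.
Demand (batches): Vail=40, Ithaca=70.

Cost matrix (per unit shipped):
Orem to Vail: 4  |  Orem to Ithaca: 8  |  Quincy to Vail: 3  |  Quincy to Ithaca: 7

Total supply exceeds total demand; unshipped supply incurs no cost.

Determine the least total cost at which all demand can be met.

660

One minimum-cost allocation:
  Orem to Vail: 40 × 4 = 160
  Orem to Ithaca: 10 × 8 = 80
  Quincy to Ithaca: 60 × 7 = 420
Total = 160 + 80 + 420 = 660.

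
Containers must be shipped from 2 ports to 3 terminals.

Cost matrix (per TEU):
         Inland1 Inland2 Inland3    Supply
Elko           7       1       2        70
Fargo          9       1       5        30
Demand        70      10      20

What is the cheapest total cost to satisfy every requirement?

A cheapest plan:
  Elko->Inland1: 50 TEU
  Elko->Inland3: 20 TEU
  Fargo->Inland1: 20 TEU
  Fargo->Inland2: 10 TEU
Total cost = 580.

580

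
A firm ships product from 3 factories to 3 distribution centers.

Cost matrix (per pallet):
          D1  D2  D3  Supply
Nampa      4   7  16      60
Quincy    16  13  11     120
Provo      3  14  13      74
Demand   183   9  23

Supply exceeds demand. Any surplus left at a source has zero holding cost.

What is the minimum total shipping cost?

1616

Optimal allocation:
  Nampa to D1: 60 pallets
  Quincy to D1: 49 pallets
  Quincy to D2: 9 pallets
  Quincy to D3: 23 pallets
  Provo to D1: 74 pallets
Total cost = 1616.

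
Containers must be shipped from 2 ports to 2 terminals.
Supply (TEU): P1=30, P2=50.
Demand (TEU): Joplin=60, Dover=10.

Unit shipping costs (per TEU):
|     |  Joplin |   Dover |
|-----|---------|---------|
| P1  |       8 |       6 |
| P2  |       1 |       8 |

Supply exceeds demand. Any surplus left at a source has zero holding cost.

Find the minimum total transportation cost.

A cheapest plan:
  P1–Joplin: 10 × 8 = 80
  P1–Dover: 10 × 6 = 60
  P2–Joplin: 50 × 1 = 50
Total = 80 + 60 + 50 = 190.

190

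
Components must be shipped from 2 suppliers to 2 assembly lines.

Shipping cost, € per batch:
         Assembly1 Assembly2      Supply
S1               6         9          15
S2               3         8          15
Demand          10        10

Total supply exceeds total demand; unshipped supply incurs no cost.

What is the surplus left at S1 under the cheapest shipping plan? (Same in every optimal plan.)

10

Minimum-cost shipments:
  S1->Assembly2: 5 batches
  S2->Assembly1: 10 batches
  S2->Assembly2: 5 batches
Total cost = €115.
S1 ships 5 of its 15, leaving 10.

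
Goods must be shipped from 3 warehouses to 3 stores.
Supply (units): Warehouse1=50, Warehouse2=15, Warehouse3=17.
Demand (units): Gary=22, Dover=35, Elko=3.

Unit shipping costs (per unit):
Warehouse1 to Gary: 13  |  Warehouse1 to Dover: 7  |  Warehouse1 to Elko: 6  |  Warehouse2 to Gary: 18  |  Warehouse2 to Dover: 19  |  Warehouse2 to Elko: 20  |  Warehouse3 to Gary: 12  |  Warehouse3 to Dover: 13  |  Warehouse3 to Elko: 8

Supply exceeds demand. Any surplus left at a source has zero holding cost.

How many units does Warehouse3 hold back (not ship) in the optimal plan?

Minimum-cost shipments:
  Warehouse1→Gary: 5 units
  Warehouse1→Dover: 35 units
  Warehouse1→Elko: 3 units
  Warehouse3→Gary: 17 units
Total cost = 532.
Warehouse3 ships 17 of its 17, leaving 0.

0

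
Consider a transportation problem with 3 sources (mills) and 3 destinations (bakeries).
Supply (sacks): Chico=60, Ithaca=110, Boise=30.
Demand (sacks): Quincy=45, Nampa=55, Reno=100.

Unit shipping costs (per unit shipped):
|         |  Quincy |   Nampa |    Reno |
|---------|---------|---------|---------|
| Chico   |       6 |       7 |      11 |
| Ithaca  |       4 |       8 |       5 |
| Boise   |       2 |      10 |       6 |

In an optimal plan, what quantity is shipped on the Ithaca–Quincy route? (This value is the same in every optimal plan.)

The minimum-cost plan:
  Chico to Quincy: 5 sacks
  Chico to Nampa: 55 sacks
  Ithaca to Quincy: 10 sacks
  Ithaca to Reno: 100 sacks
  Boise to Quincy: 30 sacks
Total cost = 1015.
So Ithaca→Quincy carries 10 sacks.

10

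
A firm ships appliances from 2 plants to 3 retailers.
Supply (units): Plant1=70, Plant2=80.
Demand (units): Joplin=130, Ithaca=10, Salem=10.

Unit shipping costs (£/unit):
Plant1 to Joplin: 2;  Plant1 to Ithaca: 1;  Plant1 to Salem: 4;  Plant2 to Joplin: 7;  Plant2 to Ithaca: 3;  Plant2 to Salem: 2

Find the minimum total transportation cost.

Optimal allocation:
  Plant1–Joplin: 70 × £2 = £140
  Plant2–Joplin: 60 × £7 = £420
  Plant2–Ithaca: 10 × £3 = £30
  Plant2–Salem: 10 × £2 = £20
Total = 140 + 420 + 30 + 20 = £610.
(Supply check: Plant1 ships 70; Plant2 ships 80.)

610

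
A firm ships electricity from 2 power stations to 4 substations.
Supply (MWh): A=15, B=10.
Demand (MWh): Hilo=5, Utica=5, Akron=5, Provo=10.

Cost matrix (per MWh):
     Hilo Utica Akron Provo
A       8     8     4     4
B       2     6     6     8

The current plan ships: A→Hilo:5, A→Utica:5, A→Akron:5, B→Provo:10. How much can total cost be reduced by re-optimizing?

Current plan cost = 5·8 + 5·8 + 5·4 + 10·8 = 180.
Optimal plan:
  A to Akron: 5 × 4 = 20
  A to Provo: 10 × 4 = 40
  B to Hilo: 5 × 2 = 10
  B to Utica: 5 × 6 = 30
Optimal cost = 100.
Saving = 180 − 100 = 80.

80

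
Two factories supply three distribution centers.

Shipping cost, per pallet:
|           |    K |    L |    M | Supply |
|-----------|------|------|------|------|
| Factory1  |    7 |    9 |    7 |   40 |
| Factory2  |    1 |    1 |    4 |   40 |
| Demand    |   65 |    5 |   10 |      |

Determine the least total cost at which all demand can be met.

Optimal allocation:
  Factory1→K: 30 × 7 = 210
  Factory1→M: 10 × 7 = 70
  Factory2→K: 35 × 1 = 35
  Factory2→L: 5 × 1 = 5
Total = 210 + 70 + 35 + 5 = 320.

320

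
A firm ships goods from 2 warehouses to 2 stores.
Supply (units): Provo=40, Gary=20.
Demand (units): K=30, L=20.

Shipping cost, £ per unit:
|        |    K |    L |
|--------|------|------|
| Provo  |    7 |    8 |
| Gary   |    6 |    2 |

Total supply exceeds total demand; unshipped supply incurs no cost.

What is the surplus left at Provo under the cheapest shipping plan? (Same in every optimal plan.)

10

An optimal plan:
  Provo->K: 30 × £7 = £210
  Gary->L: 20 × £2 = £40
Total cost = £250.
Provo ships 30 of its 40, leaving 10.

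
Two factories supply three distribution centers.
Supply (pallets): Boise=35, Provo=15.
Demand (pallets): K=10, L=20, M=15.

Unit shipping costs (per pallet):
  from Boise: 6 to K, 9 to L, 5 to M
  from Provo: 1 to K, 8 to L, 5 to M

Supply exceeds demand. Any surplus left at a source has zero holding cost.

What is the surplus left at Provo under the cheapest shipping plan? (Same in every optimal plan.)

0

Minimum-cost shipments:
  Boise→L: 15 × 9 = 135
  Boise→M: 15 × 5 = 75
  Provo→K: 10 × 1 = 10
  Provo→L: 5 × 8 = 40
Total cost = 260.
Provo ships 15 of its 15, leaving 0.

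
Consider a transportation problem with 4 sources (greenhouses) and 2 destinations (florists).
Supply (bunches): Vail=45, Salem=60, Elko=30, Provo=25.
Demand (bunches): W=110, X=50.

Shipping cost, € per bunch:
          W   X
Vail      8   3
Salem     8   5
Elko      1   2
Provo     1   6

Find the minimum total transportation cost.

655

One minimum-cost allocation:
  Vail→X: 45 × €3 = €135
  Salem→W: 55 × €8 = €440
  Salem→X: 5 × €5 = €25
  Elko→W: 30 × €1 = €30
  Provo→W: 25 × €1 = €25
Total = 135 + 440 + 25 + 30 + 25 = €655.
(Supply check: Vail ships 45; Salem ships 60; Elko ships 30; Provo ships 25.)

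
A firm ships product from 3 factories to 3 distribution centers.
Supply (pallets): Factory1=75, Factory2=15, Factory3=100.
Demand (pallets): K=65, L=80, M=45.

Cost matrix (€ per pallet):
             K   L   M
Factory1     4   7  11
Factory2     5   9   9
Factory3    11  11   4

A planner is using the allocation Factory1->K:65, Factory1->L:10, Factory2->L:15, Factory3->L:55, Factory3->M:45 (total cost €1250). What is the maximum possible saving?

15

Current plan cost = 65·4 + 10·7 + 15·9 + 55·11 + 45·4 = €1250.
Optimal plan:
  Factory1->K: 50 × €4 = €200
  Factory1->L: 25 × €7 = €175
  Factory2->K: 15 × €5 = €75
  Factory3->L: 55 × €11 = €605
  Factory3->M: 45 × €4 = €180
Optimal cost = €1235.
Saving = 1250 − 1235 = €15.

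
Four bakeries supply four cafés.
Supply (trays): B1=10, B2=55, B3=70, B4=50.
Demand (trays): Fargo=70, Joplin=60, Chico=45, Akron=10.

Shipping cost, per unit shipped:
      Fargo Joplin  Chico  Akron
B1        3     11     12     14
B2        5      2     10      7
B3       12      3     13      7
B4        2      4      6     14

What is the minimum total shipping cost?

Optimal allocation:
  B1->Fargo: 10 × 3 = 30
  B2->Fargo: 55 × 5 = 275
  B3->Joplin: 60 × 3 = 180
  B3->Akron: 10 × 7 = 70
  B4->Fargo: 5 × 2 = 10
  B4->Chico: 45 × 6 = 270
Total = 30 + 275 + 180 + 70 + 10 + 270 = 835.
(Supply check: B1 ships 10; B2 ships 55; B3 ships 70; B4 ships 50.)

835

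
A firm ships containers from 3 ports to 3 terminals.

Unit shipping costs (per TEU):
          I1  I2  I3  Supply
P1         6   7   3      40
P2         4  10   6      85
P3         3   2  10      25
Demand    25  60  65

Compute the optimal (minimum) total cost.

770

An optimal shipping plan:
  P1→I2: 35 × 7 = 245
  P1→I3: 5 × 3 = 15
  P2→I1: 25 × 4 = 100
  P2→I3: 60 × 6 = 360
  P3→I2: 25 × 2 = 50
Total = 245 + 15 + 100 + 360 + 50 = 770.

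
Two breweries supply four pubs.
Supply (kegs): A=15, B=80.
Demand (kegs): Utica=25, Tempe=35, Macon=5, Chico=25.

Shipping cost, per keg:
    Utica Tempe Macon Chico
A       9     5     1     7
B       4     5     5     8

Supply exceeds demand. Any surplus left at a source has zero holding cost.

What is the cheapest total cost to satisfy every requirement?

A cheapest plan:
  A→Macon: 5 × 1 = 5
  A→Chico: 10 × 7 = 70
  B→Utica: 25 × 4 = 100
  B→Tempe: 35 × 5 = 175
  B→Chico: 15 × 8 = 120
Total = 5 + 70 + 100 + 175 + 120 = 470.

470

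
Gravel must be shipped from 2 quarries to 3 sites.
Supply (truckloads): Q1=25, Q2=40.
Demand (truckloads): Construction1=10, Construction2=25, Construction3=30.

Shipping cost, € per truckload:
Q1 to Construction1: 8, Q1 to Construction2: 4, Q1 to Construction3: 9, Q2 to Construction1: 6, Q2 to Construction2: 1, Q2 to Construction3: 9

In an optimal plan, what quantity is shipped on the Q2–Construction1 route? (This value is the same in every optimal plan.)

10

Solving gives:
  Q1->Construction3: 25 × €9 = €225
  Q2->Construction1: 10 × €6 = €60
  Q2->Construction2: 25 × €1 = €25
  Q2->Construction3: 5 × €9 = €45
Total cost = €355.
So Q2→Construction1 carries 10 truckloads.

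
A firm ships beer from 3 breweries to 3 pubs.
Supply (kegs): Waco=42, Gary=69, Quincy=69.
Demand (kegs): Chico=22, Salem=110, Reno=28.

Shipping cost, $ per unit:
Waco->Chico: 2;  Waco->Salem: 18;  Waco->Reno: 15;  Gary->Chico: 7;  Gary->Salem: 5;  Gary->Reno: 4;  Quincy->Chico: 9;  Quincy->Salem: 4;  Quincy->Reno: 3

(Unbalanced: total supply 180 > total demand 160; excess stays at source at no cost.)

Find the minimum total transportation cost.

637

An optimal shipping plan:
  Waco to Chico: 22 kegs
  Gary to Salem: 69 kegs
  Quincy to Salem: 41 kegs
  Quincy to Reno: 28 kegs
Total cost = $637.
(Supply check: Waco ships 22; Gary ships 69; Quincy ships 69.)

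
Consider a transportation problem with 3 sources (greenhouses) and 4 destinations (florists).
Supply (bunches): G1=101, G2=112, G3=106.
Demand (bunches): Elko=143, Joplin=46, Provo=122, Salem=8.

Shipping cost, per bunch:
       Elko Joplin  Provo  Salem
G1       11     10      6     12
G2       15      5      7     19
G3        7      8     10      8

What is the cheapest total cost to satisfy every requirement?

2273

Optimal allocation:
  G1->Elko: 37 × 11 = 407
  G1->Provo: 56 × 6 = 336
  G1->Salem: 8 × 12 = 96
  G2->Joplin: 46 × 5 = 230
  G2->Provo: 66 × 7 = 462
  G3->Elko: 106 × 7 = 742
Total = 407 + 336 + 96 + 230 + 462 + 742 = 2273.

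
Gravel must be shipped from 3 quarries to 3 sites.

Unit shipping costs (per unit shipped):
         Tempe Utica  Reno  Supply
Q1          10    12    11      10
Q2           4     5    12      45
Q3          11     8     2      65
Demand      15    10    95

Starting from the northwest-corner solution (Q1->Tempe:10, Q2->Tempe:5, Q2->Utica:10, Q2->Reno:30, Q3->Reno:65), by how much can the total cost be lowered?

Current plan cost = 10·10 + 5·4 + 10·5 + 30·12 + 65·2 = 660.
Optimal plan:
  Q1–Reno: 10 × 11 = 110
  Q2–Tempe: 15 × 4 = 60
  Q2–Utica: 10 × 5 = 50
  Q2–Reno: 20 × 12 = 240
  Q3–Reno: 65 × 2 = 130
Optimal cost = 590.
Saving = 660 − 590 = 70.

70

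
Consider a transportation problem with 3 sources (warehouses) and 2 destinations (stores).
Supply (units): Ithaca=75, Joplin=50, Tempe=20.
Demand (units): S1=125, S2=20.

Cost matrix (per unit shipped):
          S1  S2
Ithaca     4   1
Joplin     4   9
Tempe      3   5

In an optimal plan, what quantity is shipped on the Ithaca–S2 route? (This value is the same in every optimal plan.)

20

Solving gives:
  Ithaca to S1: 55 × 4 = 220
  Ithaca to S2: 20 × 1 = 20
  Joplin to S1: 50 × 4 = 200
  Tempe to S1: 20 × 3 = 60
Total cost = 500.
So Ithaca→S2 carries 20 units.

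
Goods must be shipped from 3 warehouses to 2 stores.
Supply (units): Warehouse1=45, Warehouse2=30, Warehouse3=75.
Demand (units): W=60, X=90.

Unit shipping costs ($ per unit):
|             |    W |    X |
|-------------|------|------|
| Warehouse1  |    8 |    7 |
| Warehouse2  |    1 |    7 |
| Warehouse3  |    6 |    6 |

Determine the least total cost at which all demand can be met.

An optimal shipping plan:
  Warehouse1->X: 45 units
  Warehouse2->W: 30 units
  Warehouse3->W: 30 units
  Warehouse3->X: 45 units
Total cost = $795.
(Supply check: Warehouse1 ships 45; Warehouse2 ships 30; Warehouse3 ships 75.)

795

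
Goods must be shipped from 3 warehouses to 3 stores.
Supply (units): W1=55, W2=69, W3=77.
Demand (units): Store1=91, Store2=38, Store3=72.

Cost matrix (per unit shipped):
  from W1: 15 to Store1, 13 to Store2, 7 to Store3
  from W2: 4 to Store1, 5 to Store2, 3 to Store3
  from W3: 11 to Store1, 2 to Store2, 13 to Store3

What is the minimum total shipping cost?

1149

One minimum-cost allocation:
  W1->Store3: 55 × 7 = 385
  W2->Store1: 52 × 4 = 208
  W2->Store3: 17 × 3 = 51
  W3->Store1: 39 × 11 = 429
  W3->Store2: 38 × 2 = 76
Total = 385 + 208 + 51 + 429 + 76 = 1149.
(Supply check: W1 ships 55; W2 ships 69; W3 ships 77.)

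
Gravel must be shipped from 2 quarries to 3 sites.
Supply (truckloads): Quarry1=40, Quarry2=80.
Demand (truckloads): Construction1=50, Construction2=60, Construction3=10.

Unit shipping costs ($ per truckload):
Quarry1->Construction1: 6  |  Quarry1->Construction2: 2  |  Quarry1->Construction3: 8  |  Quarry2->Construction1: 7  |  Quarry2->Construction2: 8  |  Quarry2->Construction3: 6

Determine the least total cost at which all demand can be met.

One minimum-cost allocation:
  Quarry1–Construction2: 40 × $2 = $80
  Quarry2–Construction1: 50 × $7 = $350
  Quarry2–Construction2: 20 × $8 = $160
  Quarry2–Construction3: 10 × $6 = $60
Total = 80 + 350 + 160 + 60 = $650.

650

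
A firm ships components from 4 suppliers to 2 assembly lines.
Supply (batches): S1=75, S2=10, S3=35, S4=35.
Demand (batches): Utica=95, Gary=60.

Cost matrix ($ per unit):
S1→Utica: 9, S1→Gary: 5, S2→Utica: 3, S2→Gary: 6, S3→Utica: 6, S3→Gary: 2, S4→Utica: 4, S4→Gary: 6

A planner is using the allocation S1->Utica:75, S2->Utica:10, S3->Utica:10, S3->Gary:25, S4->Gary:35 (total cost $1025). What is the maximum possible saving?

210

Current plan cost = 75·9 + 10·3 + 10·6 + 25·2 + 35·6 = $1025.
Optimal plan:
  S1->Utica: 15 batches
  S1->Gary: 60 batches
  S2->Utica: 10 batches
  S3->Utica: 35 batches
  S4->Utica: 35 batches
Optimal cost = $815.
Saving = 1025 − 815 = $210.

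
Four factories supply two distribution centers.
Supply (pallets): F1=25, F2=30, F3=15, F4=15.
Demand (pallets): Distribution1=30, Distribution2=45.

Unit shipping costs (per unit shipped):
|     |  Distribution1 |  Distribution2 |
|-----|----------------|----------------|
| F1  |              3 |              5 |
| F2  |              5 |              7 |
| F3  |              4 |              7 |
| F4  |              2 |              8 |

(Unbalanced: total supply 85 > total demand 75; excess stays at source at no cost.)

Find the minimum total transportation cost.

355

One minimum-cost allocation:
  F1→Distribution2: 25 × 5 = 125
  F2→Distribution2: 20 × 7 = 140
  F3→Distribution1: 15 × 4 = 60
  F4→Distribution1: 15 × 2 = 30
Total = 125 + 140 + 60 + 30 = 355.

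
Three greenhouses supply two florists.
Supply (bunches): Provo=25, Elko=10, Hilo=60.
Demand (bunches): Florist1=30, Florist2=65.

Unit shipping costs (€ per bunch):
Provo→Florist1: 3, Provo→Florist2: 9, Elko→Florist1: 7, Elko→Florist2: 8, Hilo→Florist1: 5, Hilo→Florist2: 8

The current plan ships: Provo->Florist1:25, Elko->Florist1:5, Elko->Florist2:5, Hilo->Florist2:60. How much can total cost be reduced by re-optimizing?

Current plan cost = 25·3 + 5·7 + 5·8 + 60·8 = €630.
Optimal plan:
  Provo→Florist1: 25 × €3 = €75
  Elko→Florist2: 10 × €8 = €80
  Hilo→Florist1: 5 × €5 = €25
  Hilo→Florist2: 55 × €8 = €440
Optimal cost = €620.
Saving = 630 − 620 = €10.

10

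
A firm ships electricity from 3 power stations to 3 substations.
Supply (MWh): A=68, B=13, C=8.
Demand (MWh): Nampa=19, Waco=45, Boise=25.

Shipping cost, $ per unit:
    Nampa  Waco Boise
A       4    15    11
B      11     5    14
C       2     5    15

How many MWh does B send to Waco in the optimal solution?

The minimum-cost plan:
  A–Nampa: 19 MWh
  A–Waco: 24 MWh
  A–Boise: 25 MWh
  B–Waco: 13 MWh
  C–Waco: 8 MWh
Total cost = $816.
So B→Waco carries 13 MWh.

13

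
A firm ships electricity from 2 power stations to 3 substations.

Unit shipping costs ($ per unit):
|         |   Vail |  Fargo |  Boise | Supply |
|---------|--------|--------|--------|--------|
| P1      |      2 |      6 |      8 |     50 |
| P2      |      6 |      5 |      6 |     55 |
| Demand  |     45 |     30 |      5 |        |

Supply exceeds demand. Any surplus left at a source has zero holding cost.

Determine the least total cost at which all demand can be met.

270

One minimum-cost allocation:
  P1→Vail: 45 × $2 = $90
  P2→Fargo: 30 × $5 = $150
  P2→Boise: 5 × $6 = $30
Total = 90 + 150 + 30 = $270.
(Supply check: P1 ships 45; P2 ships 35.)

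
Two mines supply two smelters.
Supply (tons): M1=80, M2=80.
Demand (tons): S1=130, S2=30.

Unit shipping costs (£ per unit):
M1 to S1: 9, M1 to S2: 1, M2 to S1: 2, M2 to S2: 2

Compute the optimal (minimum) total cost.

A cheapest plan:
  M1 to S1: 50 × £9 = £450
  M1 to S2: 30 × £1 = £30
  M2 to S1: 80 × £2 = £160
Total = 450 + 30 + 160 = £640.
(Supply check: M1 ships 80; M2 ships 80.)

640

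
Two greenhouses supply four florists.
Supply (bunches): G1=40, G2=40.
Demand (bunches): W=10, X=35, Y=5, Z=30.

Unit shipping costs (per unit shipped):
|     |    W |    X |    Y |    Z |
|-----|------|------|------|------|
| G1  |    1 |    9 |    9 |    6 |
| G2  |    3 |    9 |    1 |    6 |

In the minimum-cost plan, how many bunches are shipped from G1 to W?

The minimum-cost plan:
  G1–W: 10 bunches
  G1–X: 30 bunches
  G2–X: 5 bunches
  G2–Y: 5 bunches
  G2–Z: 30 bunches
Total cost = 510.
So G1→W carries 10 bunches.

10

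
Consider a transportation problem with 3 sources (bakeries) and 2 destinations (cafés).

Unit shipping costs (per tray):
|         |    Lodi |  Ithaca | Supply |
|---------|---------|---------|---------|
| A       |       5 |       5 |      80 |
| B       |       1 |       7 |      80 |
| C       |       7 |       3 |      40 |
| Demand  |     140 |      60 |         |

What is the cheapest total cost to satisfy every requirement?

600

Optimal allocation:
  A–Lodi: 60 × 5 = 300
  A–Ithaca: 20 × 5 = 100
  B–Lodi: 80 × 1 = 80
  C–Ithaca: 40 × 3 = 120
Total = 300 + 100 + 80 + 120 = 600.
(Supply check: A ships 80; B ships 80; C ships 40.)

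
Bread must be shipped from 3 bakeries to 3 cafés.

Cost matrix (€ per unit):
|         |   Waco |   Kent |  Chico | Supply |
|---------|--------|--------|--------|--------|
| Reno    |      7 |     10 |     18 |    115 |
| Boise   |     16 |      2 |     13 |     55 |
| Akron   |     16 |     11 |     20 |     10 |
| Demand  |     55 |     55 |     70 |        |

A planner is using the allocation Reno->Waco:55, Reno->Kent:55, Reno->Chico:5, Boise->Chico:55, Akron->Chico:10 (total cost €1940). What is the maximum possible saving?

Current plan cost = 55·7 + 55·10 + 5·18 + 55·13 + 10·20 = €1940.
Optimal plan:
  Reno->Waco: 55 × €7 = €385
  Reno->Chico: 60 × €18 = €1080
  Boise->Kent: 55 × €2 = €110
  Akron->Chico: 10 × €20 = €200
Optimal cost = €1775.
Saving = 1940 − 1775 = €165.

165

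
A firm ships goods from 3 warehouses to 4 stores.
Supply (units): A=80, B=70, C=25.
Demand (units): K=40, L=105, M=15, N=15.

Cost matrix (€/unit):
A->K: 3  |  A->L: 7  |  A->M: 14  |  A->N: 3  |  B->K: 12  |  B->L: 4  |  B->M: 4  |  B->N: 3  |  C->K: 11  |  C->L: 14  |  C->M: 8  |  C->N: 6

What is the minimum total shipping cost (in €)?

One minimum-cost allocation:
  A–K: 40 × €3 = €120
  A–L: 35 × €7 = €245
  A–N: 5 × €3 = €15
  B–L: 70 × €4 = €280
  C–M: 15 × €8 = €120
  C–N: 10 × €6 = €60
Total = 120 + 245 + 15 + 280 + 120 + 60 = €840.
(Supply check: A ships 80; B ships 70; C ships 25.)

840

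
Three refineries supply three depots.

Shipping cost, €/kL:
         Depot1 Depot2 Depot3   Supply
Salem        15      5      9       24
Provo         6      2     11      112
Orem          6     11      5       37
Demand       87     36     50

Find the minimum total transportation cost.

929

A cheapest plan:
  Salem to Depot2: 11 kL
  Salem to Depot3: 13 kL
  Provo to Depot1: 87 kL
  Provo to Depot2: 25 kL
  Orem to Depot3: 37 kL
Total cost = €929.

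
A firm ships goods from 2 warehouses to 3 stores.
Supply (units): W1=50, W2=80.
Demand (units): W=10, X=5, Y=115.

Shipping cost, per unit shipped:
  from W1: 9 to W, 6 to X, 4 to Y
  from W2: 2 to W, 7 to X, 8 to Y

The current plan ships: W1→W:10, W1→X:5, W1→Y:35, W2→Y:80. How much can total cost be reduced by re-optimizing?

125

Current plan cost = 10·9 + 5·6 + 35·4 + 80·8 = 900.
Optimal plan:
  W1->Y: 50 × 4 = 200
  W2->W: 10 × 2 = 20
  W2->X: 5 × 7 = 35
  W2->Y: 65 × 8 = 520
Optimal cost = 775.
Saving = 900 − 775 = 125.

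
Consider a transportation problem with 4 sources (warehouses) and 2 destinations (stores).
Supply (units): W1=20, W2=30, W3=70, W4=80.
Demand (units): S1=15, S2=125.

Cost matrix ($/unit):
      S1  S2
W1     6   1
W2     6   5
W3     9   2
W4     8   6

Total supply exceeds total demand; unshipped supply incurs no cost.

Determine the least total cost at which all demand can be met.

445

A cheapest plan:
  W1->S2: 20 units
  W2->S1: 15 units
  W2->S2: 15 units
  W3->S2: 70 units
  W4->S2: 20 units
Total cost = $445.
(Supply check: W1 ships 20; W2 ships 30; W3 ships 70; W4 ships 20.)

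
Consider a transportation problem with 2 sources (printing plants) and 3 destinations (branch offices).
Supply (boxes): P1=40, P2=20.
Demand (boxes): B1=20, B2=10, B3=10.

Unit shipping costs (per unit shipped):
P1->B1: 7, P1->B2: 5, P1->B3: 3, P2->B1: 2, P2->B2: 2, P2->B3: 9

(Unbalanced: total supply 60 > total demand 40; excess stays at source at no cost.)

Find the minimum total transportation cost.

120

One minimum-cost allocation:
  P1→B2: 10 × 5 = 50
  P1→B3: 10 × 3 = 30
  P2→B1: 20 × 2 = 40
Total = 50 + 30 + 40 = 120.
(Supply check: P1 ships 20; P2 ships 20.)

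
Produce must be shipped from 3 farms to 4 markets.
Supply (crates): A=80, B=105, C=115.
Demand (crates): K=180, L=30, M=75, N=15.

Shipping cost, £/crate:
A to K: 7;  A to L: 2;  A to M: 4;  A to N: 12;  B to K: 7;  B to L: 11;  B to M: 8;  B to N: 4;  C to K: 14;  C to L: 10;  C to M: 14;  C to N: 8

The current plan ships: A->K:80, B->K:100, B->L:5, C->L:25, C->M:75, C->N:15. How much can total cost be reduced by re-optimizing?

Current plan cost = 80·7 + 100·7 + 5·11 + 25·10 + 75·14 + 15·8 = £2735.
Optimal plan:
  A→L: 5 × £2 = £10
  A→M: 75 × £4 = £300
  B→K: 105 × £7 = £735
  C→K: 75 × £14 = £1050
  C→L: 25 × £10 = £250
  C→N: 15 × £8 = £120
Optimal cost = £2465.
Saving = 2735 − 2465 = £270.

270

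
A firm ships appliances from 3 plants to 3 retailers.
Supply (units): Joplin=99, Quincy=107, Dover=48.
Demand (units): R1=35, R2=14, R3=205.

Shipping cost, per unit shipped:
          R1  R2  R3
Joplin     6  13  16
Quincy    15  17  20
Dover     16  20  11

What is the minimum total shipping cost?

3860

A cheapest plan:
  Joplin->R1: 35 × 6 = 210
  Joplin->R3: 64 × 16 = 1024
  Quincy->R2: 14 × 17 = 238
  Quincy->R3: 93 × 20 = 1860
  Dover->R3: 48 × 11 = 528
Total = 210 + 1024 + 238 + 1860 + 528 = 3860.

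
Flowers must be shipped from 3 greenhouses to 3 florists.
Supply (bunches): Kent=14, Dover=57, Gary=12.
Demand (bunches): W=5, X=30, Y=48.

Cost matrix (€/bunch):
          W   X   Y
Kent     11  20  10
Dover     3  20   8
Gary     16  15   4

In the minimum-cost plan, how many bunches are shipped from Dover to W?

Solving gives:
  Kent→X: 14 × €20 = €280
  Dover→W: 5 × €3 = €15
  Dover→X: 4 × €20 = €80
  Dover→Y: 48 × €8 = €384
  Gary→X: 12 × €15 = €180
Total cost = €939.
So Dover→W carries 5 bunches.

5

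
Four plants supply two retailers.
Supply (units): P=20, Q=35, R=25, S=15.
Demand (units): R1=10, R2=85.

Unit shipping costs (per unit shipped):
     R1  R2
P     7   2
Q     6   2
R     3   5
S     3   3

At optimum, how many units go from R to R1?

Solving gives:
  P->R2: 20 × 2 = 40
  Q->R2: 35 × 2 = 70
  R->R1: 10 × 3 = 30
  R->R2: 15 × 5 = 75
  S->R2: 15 × 3 = 45
Total cost = 260.
So R→R1 carries 10 units.

10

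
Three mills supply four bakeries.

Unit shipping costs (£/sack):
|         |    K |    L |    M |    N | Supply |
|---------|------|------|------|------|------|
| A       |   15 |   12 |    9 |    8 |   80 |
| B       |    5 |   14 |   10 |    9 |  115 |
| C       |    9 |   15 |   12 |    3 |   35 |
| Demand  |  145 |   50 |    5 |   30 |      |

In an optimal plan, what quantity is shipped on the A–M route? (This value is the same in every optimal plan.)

5

Optimal shipments:
  A->L: 50 × £12 = £600
  A->M: 5 × £9 = £45
  A->N: 25 × £8 = £200
  B->K: 115 × £5 = £575
  C->K: 30 × £9 = £270
  C->N: 5 × £3 = £15
Total cost = £1705.
So A→M carries 5 sacks.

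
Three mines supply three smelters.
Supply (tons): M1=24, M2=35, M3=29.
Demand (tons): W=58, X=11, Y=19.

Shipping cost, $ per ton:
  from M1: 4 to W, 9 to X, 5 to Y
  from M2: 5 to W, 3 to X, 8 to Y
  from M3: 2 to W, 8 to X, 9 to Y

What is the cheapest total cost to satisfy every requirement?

A cheapest plan:
  M1 to W: 5 × $4 = $20
  M1 to Y: 19 × $5 = $95
  M2 to W: 24 × $5 = $120
  M2 to X: 11 × $3 = $33
  M3 to W: 29 × $2 = $58
Total = 20 + 95 + 120 + 33 + 58 = $326.
(Supply check: M1 ships 24; M2 ships 35; M3 ships 29.)

326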